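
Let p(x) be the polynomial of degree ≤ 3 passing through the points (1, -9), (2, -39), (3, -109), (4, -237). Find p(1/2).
-27/8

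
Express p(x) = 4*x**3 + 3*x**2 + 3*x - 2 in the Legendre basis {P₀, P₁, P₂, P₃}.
-P₀ + (27/5)P₁ + (2)P₂ + (8/5)P₃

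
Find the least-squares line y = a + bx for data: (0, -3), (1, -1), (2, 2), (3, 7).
a = -37/10, b = 33/10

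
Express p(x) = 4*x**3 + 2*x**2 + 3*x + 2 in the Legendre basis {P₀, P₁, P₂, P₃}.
(8/3)P₀ + (27/5)P₁ + (4/3)P₂ + (8/5)P₃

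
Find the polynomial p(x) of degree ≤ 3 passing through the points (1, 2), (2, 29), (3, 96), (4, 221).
3*x**3 + 2*x**2 - 3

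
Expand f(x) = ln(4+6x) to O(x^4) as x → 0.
log(4) + 3*x/2 - 9*x**2/8 + 9*x**3/8 + O(x**4)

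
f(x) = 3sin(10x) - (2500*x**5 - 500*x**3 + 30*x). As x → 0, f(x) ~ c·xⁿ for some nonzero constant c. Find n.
7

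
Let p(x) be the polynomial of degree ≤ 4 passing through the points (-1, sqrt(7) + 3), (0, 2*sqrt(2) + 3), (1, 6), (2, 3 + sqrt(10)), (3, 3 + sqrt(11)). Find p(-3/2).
-105*sqrt(2)/16 - 45*sqrt(10)/32 + 35*sqrt(11)/128 + 315*sqrt(7)/128 + 759/64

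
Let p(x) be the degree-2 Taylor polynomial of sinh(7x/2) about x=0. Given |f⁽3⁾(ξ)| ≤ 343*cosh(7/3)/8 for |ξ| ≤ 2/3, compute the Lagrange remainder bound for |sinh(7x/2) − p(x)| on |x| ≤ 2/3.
343*cosh(7/3)/162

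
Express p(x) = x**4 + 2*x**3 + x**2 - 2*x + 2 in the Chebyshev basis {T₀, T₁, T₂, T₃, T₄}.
(23/8)T₀ + (-1/2)T₁ + T₂ + (1/2)T₃ + (1/8)T₄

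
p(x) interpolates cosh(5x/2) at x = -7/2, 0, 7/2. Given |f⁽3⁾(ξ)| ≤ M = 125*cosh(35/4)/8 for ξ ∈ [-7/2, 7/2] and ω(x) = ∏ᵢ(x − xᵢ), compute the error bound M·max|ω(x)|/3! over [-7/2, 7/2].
42875*sqrt(3)*cosh(35/4)/1728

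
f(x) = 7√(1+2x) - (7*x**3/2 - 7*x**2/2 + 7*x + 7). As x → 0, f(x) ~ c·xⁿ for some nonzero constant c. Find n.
4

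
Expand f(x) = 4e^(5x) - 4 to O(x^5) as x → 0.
20*x + 50*x**2 + 250*x**3/3 + 625*x**4/6 + O(x**5)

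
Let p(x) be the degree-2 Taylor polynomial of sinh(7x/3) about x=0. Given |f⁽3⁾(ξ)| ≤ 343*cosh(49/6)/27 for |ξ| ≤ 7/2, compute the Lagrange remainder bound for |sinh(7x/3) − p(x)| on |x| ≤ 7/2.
117649*cosh(49/6)/1296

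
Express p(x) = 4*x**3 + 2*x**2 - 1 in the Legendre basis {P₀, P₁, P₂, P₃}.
(-1/3)P₀ + (12/5)P₁ + (4/3)P₂ + (8/5)P₃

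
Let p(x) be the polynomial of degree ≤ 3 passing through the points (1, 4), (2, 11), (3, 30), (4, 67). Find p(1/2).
25/8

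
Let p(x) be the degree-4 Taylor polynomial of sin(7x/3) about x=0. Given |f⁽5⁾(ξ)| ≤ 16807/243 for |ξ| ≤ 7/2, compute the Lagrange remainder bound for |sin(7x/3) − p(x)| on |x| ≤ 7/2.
282475249/933120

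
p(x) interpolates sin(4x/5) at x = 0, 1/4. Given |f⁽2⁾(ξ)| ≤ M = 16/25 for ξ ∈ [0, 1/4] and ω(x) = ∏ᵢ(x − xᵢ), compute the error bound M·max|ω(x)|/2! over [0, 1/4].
1/200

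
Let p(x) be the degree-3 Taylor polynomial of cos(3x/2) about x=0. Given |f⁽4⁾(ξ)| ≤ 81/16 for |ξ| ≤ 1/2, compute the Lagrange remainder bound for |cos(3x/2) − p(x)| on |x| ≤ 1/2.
27/2048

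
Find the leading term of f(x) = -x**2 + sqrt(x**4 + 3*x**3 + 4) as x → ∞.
3*x/2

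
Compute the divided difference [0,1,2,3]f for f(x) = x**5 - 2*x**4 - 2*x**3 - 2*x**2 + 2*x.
11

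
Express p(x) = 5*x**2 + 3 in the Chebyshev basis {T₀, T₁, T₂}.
(11/2)T₀ + (5/2)T₂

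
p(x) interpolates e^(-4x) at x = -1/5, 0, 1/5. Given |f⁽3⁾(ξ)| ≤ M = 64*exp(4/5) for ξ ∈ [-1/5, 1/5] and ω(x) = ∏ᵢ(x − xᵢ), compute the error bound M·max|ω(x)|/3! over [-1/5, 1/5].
64*sqrt(3)*exp(4/5)/3375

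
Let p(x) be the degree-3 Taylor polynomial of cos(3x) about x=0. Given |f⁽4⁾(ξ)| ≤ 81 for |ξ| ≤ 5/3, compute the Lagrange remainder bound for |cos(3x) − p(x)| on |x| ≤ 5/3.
625/24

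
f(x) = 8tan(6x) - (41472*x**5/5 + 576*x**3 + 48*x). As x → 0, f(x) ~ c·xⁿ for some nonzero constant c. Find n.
7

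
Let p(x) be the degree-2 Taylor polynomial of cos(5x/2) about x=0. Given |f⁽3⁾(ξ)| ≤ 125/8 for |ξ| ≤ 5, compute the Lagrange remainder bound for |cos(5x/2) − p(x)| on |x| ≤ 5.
15625/48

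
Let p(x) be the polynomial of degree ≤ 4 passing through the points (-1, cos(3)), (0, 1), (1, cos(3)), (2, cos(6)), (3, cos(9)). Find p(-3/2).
693*cos(3)/128 - 105/32 - 45*cos(6)/32 + 35*cos(9)/128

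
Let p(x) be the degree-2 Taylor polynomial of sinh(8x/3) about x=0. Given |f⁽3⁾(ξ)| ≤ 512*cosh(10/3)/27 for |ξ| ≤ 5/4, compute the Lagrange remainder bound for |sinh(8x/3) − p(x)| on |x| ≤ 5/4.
500*cosh(10/3)/81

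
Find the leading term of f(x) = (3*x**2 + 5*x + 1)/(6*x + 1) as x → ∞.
x/2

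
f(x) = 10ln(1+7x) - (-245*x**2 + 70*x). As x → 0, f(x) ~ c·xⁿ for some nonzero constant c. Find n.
3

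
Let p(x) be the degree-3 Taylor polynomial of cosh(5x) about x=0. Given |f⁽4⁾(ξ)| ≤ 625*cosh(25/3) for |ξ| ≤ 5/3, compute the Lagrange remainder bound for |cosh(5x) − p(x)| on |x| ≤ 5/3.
390625*cosh(25/3)/1944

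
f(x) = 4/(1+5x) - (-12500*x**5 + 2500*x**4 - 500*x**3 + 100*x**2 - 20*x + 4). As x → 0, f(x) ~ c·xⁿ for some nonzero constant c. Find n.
6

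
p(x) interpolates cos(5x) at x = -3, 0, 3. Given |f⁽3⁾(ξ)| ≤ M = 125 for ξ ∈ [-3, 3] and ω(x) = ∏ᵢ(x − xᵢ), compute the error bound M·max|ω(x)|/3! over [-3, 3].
125*sqrt(3)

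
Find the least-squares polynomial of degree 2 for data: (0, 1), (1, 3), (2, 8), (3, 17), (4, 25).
24/35 + (57/35)x + (8/7)x²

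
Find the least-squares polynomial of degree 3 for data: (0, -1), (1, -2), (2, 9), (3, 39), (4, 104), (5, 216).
-155/126 + (-379/756)x + (-97/63)x² + (223/108)x³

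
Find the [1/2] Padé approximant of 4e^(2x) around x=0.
(8*x/3 + 4)/(2*x**2/3 - 4*x/3 + 1)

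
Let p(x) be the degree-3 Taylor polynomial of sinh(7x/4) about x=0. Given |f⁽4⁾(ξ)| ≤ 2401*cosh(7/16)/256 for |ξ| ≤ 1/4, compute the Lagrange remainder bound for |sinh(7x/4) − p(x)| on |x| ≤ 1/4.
2401*cosh(7/16)/1572864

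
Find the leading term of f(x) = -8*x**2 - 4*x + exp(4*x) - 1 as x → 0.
32*x**3/3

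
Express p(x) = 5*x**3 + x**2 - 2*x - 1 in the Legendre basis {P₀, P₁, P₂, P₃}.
(-2/3)P₀ + P₁ + (2/3)P₂ + (2)P₃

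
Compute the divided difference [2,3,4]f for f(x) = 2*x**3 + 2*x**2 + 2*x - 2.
20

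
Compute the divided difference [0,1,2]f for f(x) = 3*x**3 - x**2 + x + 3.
8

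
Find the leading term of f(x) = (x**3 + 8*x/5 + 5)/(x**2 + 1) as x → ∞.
x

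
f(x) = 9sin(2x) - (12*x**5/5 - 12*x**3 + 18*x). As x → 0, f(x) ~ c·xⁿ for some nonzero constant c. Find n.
7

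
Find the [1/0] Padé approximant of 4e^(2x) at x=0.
8*x + 4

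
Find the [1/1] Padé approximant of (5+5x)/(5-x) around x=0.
(x + 1)/(1 - x/5)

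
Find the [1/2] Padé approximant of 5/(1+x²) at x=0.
5/(x**2 + 1)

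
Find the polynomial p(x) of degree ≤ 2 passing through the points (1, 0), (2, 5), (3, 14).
2*x**2 - x - 1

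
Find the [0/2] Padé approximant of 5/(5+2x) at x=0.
1/(2*x/5 + 1)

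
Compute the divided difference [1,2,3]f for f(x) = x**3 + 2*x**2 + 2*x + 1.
8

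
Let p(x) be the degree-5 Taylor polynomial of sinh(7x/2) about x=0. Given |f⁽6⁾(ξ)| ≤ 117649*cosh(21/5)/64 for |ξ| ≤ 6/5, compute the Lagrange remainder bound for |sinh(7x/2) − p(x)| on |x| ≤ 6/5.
9529569*cosh(21/5)/1250000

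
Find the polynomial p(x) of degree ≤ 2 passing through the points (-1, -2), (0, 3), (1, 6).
-x**2 + 4*x + 3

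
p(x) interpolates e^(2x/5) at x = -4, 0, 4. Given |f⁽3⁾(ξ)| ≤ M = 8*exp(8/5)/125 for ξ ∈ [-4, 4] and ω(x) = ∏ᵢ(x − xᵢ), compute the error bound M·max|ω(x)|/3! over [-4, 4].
512*sqrt(3)*exp(8/5)/3375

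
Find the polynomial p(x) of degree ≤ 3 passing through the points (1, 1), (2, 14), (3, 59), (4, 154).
3*x**3 - 2*x**2 - 2*x + 2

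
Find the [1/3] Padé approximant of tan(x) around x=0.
x/(1 - x**2/3)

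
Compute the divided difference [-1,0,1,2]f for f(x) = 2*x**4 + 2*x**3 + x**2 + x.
6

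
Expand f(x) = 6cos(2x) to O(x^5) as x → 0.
6 - 12*x**2 + 4*x**4 + O(x**5)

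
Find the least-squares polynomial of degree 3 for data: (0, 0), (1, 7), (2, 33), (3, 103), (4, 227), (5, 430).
5/42 + (415/252)x + (19/12)x² + (55/18)x³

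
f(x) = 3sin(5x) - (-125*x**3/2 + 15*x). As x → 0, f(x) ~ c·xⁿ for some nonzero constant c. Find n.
5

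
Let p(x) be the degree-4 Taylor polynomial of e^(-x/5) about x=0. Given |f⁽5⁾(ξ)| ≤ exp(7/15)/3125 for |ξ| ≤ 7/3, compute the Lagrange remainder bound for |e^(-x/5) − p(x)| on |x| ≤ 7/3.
16807*exp(7/15)/91125000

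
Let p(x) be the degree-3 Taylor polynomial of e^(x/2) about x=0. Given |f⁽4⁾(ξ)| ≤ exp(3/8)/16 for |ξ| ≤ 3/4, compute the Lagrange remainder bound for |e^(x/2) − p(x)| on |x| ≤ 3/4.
27*exp(3/8)/32768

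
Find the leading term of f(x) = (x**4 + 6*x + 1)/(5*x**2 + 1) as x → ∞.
x**2/5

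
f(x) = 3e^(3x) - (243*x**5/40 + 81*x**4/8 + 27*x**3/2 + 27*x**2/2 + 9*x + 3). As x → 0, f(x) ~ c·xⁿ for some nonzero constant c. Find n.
6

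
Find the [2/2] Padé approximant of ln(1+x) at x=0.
x*(x + 2)/(2*(x**2/6 + x + 1))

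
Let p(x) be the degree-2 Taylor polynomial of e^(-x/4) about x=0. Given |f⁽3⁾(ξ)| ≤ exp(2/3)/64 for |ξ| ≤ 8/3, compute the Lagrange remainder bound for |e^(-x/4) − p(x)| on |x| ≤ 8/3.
4*exp(2/3)/81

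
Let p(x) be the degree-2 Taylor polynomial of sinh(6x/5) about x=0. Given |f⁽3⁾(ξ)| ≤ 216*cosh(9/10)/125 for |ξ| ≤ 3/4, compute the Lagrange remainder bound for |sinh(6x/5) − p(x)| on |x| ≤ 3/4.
243*cosh(9/10)/2000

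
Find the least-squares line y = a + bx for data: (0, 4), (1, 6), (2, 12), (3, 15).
a = 17/5, b = 39/10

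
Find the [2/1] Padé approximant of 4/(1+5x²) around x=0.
4 - 20*x**2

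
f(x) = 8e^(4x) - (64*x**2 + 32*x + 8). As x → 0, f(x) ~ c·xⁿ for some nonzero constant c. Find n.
3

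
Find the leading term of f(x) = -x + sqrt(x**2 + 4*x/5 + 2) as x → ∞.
2/5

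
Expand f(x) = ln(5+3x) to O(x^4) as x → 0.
log(5) + 3*x/5 - 9*x**2/50 + 9*x**3/125 + O(x**4)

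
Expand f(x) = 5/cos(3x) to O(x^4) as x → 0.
5 + 45*x**2/2 + O(x**4)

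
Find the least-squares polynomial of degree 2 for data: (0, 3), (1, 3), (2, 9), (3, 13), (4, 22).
94/35 + (8/35)x + (8/7)x²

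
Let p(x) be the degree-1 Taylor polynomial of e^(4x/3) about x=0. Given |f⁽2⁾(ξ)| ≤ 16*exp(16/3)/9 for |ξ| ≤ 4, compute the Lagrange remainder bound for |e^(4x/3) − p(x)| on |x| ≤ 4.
128*exp(16/3)/9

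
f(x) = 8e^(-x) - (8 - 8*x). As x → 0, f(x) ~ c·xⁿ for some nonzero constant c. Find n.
2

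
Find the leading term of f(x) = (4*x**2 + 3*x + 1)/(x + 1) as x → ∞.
4*x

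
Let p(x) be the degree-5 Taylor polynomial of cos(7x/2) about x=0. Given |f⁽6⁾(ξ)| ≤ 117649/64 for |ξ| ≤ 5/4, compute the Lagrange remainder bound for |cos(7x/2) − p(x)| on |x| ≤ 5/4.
367653125/37748736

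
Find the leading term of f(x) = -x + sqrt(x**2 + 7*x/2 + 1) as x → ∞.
7/4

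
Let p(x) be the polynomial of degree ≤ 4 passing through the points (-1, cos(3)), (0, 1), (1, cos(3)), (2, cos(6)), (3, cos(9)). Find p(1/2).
85*cos(3)/128 - 5*cos(6)/32 + 3*cos(9)/128 + 15/32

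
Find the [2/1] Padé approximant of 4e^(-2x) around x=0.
(8*x**2/3 - 16*x/3 + 4)/(2*x/3 + 1)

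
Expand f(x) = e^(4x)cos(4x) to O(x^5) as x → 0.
1 + 4*x - 64*x**3/3 - 128*x**4/3 + O(x**5)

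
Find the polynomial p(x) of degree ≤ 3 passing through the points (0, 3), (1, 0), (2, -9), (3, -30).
-x**3 - 2*x + 3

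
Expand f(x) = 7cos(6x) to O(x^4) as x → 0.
7 - 126*x**2 + O(x**4)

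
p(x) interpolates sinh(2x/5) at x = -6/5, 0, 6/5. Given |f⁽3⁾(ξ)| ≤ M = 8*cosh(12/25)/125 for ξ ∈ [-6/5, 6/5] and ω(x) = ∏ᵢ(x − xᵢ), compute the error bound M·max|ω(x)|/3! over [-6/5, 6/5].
64*sqrt(3)*cosh(12/25)/15625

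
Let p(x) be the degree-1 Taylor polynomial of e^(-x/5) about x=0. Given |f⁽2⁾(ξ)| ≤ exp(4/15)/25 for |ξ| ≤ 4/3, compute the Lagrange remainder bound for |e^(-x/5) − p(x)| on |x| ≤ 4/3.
8*exp(4/15)/225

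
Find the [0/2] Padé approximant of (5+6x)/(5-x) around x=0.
1/(42*x**2/25 - 7*x/5 + 1)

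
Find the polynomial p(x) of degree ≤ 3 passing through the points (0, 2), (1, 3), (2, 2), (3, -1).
-x**2 + 2*x + 2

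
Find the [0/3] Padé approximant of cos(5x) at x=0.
1/(25*x**2/2 + 1)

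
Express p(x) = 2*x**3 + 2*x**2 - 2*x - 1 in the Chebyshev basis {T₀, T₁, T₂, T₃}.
(-1/2)T₁ + T₂ + (1/2)T₃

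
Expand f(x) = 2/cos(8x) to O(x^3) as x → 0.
2 + 64*x**2 + O(x**3)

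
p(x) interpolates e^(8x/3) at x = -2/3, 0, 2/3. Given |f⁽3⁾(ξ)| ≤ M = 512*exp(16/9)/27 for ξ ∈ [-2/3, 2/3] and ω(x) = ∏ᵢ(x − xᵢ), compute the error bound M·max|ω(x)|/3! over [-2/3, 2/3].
4096*sqrt(3)*exp(16/9)/19683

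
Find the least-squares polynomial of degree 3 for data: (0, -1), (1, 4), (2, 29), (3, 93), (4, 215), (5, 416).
-67/63 + (377/189)x + (-1/63)x² + (88/27)x³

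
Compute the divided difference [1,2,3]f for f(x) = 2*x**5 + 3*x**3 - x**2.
197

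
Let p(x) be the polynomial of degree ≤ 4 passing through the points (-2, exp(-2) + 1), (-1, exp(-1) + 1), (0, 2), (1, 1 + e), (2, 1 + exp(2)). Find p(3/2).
(-5 + 28*e + (58 + 35*exp(2) + 140*e)*exp(2))*exp(-2)/128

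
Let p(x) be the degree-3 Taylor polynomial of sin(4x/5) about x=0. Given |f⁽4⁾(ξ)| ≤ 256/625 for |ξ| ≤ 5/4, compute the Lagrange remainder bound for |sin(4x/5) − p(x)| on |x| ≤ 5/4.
1/24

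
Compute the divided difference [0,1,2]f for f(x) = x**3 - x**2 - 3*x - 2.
2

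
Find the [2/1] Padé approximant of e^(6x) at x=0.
(6*x**2 + 4*x + 1)/(1 - 2*x)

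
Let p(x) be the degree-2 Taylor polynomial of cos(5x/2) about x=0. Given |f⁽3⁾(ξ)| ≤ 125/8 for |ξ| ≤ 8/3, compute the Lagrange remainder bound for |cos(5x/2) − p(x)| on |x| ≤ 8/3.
4000/81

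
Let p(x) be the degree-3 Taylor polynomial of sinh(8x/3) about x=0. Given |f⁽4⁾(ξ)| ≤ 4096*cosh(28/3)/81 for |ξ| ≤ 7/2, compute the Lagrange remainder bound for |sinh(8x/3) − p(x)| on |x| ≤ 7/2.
76832*cosh(28/3)/243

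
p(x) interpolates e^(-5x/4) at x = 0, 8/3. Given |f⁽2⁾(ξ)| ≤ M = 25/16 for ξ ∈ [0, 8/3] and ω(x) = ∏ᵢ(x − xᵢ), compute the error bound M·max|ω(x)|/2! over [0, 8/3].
25/18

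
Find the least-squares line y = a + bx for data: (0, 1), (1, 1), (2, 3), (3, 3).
a = 4/5, b = 4/5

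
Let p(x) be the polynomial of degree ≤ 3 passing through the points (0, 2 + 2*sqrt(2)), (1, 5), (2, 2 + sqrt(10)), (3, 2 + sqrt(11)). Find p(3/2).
-sqrt(11)/16 - sqrt(2)/8 + 9*sqrt(10)/16 + 59/16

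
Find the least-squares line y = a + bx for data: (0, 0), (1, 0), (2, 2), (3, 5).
a = -4/5, b = 17/10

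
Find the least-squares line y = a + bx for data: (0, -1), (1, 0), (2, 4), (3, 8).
a = -19/10, b = 31/10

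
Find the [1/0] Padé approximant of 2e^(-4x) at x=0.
2 - 8*x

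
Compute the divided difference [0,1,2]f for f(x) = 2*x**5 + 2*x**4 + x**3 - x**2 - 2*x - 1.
46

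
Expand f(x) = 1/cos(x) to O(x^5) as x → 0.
1 + x**2/2 + 5*x**4/24 + O(x**5)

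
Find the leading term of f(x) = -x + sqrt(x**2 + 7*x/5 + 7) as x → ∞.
7/10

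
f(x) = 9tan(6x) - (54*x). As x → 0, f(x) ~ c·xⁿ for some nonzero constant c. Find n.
3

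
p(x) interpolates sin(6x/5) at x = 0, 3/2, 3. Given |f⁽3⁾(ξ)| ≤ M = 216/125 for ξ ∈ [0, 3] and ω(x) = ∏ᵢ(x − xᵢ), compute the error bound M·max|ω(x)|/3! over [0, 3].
27*sqrt(3)/125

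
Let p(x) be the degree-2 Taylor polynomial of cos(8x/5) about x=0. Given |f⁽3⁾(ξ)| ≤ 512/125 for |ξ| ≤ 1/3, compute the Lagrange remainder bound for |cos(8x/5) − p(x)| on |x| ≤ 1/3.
256/10125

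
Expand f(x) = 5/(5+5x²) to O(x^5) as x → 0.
1 - x**2 + x**4 + O(x**5)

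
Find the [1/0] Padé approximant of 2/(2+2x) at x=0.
1 - x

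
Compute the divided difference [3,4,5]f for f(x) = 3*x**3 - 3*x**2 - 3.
33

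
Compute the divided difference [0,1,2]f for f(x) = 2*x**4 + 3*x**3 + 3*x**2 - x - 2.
26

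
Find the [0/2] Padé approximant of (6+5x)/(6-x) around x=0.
1/(5*x**2/6 - x + 1)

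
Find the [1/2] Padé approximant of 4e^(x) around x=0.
(4*x/3 + 4)/(x**2/6 - 2*x/3 + 1)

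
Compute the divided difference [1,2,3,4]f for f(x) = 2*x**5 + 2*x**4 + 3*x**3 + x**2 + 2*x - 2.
153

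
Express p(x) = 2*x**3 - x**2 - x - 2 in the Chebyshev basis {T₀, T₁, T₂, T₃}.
(-5/2)T₀ + (1/2)T₁ + (-1/2)T₂ + (1/2)T₃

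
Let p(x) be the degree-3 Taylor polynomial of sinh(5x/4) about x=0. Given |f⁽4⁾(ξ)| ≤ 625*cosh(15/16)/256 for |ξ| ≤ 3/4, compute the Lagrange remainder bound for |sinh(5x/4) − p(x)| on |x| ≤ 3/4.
16875*cosh(15/16)/524288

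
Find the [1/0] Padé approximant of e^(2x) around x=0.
2*x + 1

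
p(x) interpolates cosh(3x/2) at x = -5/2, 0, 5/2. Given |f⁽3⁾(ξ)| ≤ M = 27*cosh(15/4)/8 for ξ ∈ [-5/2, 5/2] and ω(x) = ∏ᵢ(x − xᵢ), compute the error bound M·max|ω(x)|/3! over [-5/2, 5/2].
125*sqrt(3)*cosh(15/4)/64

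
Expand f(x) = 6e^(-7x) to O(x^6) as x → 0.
6 - 42*x + 147*x**2 - 343*x**3 + 2401*x**4/4 - 16807*x**5/20 + O(x**6)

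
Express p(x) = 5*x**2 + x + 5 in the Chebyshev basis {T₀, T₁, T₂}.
(15/2)T₀ + T₁ + (5/2)T₂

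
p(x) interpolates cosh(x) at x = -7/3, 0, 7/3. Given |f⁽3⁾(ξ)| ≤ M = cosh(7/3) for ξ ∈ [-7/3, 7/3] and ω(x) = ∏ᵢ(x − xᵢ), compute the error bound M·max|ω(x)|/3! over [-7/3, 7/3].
343*sqrt(3)*cosh(7/3)/729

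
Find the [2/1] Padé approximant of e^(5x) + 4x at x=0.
(-5*x**2/2 + 22*x/3 + 1)/(1 - 5*x/3)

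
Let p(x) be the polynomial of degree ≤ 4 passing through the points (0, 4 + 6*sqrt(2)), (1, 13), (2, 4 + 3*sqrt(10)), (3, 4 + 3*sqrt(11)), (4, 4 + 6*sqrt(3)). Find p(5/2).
-15*sqrt(3)/64 + 9*sqrt(2)/64 + 83/32 + 45*sqrt(11)/32 + 135*sqrt(10)/64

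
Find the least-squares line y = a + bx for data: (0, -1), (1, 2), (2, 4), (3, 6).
a = -7/10, b = 23/10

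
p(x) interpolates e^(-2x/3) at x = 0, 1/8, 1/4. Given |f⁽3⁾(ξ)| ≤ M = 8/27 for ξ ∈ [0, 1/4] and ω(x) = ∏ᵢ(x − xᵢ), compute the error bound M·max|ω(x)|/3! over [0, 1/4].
sqrt(3)/46656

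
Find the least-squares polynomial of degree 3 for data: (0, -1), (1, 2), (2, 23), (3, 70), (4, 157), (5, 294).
-10/9 + (-377/378)x + (167/63)x² + (101/54)x³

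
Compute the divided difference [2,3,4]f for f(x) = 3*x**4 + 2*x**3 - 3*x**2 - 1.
180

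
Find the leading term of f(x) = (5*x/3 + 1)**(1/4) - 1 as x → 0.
5*x/12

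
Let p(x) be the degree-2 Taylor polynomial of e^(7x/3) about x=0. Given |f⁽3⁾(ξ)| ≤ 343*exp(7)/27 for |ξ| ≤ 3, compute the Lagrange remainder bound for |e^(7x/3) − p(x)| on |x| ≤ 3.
343*exp(7)/6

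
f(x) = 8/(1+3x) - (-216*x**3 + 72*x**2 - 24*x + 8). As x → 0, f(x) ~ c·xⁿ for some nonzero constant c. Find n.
4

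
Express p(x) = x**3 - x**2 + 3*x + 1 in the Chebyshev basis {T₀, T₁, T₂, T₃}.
(1/2)T₀ + (15/4)T₁ + (-1/2)T₂ + (1/4)T₃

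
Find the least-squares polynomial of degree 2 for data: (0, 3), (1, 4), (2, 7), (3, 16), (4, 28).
16/5 + (-9/5)x + (2)x²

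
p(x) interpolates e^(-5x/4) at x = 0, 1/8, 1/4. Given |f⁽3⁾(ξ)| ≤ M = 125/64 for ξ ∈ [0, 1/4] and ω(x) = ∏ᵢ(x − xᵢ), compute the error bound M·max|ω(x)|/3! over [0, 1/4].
125*sqrt(3)/884736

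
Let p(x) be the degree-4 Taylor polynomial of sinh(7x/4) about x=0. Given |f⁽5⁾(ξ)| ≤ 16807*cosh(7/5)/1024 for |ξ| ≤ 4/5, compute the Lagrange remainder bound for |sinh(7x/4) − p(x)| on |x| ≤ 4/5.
16807*cosh(7/5)/375000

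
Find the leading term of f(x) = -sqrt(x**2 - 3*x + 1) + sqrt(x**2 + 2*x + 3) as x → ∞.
5/2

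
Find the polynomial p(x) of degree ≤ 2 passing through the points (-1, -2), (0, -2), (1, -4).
-x**2 - x - 2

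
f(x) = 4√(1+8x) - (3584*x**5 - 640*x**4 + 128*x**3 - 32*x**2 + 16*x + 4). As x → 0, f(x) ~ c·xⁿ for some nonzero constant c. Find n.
6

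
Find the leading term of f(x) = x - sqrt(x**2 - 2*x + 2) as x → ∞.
1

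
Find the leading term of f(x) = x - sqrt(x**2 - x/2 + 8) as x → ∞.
1/4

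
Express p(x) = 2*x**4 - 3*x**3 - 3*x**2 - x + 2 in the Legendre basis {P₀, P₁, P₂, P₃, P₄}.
(7/5)P₀ + (-14/5)P₁ + (-6/7)P₂ + (-6/5)P₃ + (16/35)P₄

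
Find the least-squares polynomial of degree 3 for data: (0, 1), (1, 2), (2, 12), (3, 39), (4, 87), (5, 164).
65/63 + (-737/378)x + (31/18)x² + (28/27)x³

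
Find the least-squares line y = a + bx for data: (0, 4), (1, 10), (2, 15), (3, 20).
a = 43/10, b = 53/10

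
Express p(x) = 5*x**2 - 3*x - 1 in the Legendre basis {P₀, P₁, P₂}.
(2/3)P₀ + (-3)P₁ + (10/3)P₂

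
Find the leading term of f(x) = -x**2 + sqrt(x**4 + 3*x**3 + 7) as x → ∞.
3*x/2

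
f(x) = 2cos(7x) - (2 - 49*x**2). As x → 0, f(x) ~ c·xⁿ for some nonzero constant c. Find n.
4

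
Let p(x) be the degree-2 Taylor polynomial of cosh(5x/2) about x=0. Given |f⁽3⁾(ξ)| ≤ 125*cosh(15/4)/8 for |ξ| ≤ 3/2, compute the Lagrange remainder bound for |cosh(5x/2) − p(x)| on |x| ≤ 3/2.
1125*cosh(15/4)/128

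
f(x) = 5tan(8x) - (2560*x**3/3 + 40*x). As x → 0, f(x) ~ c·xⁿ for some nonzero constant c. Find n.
5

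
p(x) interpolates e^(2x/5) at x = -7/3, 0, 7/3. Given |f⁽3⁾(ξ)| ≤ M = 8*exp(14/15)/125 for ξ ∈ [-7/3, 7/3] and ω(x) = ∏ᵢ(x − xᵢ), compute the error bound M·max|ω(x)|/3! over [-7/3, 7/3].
2744*sqrt(3)*exp(14/15)/91125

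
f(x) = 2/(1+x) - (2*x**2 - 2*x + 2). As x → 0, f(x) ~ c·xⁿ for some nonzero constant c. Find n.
3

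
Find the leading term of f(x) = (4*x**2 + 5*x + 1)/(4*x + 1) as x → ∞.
x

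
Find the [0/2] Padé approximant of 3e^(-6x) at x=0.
3/(18*x**2 + 6*x + 1)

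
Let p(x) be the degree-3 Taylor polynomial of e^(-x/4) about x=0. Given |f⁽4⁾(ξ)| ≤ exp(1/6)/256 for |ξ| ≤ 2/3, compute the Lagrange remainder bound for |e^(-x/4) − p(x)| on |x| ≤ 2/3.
exp(1/6)/31104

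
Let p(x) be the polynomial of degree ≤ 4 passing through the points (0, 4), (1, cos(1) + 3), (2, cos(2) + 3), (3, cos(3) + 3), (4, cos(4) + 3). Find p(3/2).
45*cos(2)/64 + 3*cos(4)/128 - 5*cos(3)/32 + 15*cos(1)/32 + 379/128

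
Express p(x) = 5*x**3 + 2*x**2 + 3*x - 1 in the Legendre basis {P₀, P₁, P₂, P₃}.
(-1/3)P₀ + (6)P₁ + (4/3)P₂ + (2)P₃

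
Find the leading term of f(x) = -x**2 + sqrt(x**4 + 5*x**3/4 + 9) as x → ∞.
5*x/8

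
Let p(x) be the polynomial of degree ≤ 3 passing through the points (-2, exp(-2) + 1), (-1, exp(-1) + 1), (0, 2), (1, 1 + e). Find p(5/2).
(-35 + 135*e + (-173 + 105*e)*exp(2))*exp(-2)/16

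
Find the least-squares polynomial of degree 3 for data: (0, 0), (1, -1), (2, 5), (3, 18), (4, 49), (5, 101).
-23/126 + (-331/756)x + (-40/63)x² + (103/108)x³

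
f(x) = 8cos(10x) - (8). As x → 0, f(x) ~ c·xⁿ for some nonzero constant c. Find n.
2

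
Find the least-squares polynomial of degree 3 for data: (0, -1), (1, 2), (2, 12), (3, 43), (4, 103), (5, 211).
-10/9 + (1567/378)x + (-745/252)x² + (229/108)x³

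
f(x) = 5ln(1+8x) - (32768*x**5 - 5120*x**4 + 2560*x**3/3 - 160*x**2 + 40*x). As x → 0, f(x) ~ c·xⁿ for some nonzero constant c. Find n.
6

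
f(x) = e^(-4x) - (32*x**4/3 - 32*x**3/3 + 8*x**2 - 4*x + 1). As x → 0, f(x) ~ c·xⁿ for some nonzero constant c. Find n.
5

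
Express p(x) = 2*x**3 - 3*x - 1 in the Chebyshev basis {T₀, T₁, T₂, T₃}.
-T₀ + (-3/2)T₁ + (1/2)T₃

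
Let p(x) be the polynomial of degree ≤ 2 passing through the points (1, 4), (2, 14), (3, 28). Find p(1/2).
1/2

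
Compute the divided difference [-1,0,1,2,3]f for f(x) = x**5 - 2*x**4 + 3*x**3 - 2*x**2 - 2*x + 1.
3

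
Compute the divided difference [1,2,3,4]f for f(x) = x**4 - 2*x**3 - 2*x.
8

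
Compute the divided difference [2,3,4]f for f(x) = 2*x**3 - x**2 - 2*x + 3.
17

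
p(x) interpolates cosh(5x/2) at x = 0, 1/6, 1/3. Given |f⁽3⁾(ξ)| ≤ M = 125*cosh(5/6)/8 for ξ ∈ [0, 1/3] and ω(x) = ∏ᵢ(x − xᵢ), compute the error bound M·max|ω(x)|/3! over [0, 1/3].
125*sqrt(3)*cosh(5/6)/46656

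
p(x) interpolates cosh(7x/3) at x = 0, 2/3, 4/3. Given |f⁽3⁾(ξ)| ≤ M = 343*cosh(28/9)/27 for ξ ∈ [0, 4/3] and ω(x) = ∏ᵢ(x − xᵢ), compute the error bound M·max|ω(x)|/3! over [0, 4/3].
2744*sqrt(3)*cosh(28/9)/19683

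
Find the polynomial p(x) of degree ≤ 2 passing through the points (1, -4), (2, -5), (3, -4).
x**2 - 4*x - 1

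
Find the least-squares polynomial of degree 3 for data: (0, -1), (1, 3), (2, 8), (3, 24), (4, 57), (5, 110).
-47/63 + (643/189)x + (-53/36)x² + (113/108)x³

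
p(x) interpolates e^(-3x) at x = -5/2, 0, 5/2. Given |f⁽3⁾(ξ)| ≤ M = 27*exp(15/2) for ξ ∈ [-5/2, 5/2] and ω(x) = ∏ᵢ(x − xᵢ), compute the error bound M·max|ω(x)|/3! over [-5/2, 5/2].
125*sqrt(3)*exp(15/2)/8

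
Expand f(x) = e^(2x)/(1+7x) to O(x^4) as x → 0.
1 - 5*x + 37*x**2 - 773*x**3/3 + O(x**4)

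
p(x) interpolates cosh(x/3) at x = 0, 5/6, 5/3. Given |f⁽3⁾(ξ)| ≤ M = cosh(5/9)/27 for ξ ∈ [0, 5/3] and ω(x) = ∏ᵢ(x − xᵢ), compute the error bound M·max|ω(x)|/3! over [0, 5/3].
125*sqrt(3)*cosh(5/9)/157464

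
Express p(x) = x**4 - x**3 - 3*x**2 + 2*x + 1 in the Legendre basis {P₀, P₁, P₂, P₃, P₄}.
(1/5)P₀ + (7/5)P₁ + (-10/7)P₂ + (-2/5)P₃ + (8/35)P₄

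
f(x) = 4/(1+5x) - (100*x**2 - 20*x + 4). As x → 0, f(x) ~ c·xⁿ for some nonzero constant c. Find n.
3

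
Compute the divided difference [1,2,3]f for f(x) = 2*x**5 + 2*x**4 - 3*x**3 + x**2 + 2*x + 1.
213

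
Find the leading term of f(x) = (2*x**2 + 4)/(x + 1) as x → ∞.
2*x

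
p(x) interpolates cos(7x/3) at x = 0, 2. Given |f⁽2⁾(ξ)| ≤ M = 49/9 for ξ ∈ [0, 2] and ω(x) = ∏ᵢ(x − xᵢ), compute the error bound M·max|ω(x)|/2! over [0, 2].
49/18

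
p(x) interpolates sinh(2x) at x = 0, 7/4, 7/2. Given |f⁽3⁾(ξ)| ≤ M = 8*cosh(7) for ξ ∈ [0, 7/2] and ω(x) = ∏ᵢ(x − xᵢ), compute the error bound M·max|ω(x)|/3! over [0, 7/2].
343*sqrt(3)*cosh(7)/216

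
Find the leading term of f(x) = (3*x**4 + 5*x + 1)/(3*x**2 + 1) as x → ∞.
x**2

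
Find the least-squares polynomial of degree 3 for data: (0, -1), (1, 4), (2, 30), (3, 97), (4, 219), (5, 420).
-68/63 + (22/27)x + (82/63)x² + (83/27)x³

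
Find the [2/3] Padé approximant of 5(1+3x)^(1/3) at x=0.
(35*x**2/2 + 20*x + 5)/(-x**3/6 + 3*x**2/2 + 3*x + 1)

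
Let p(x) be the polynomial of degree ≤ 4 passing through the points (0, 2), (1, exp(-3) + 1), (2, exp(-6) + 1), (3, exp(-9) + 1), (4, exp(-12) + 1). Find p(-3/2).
(-2772*exp(9) - 1540*exp(3) + 315 + 2970*exp(6) + 1283*exp(12))*exp(-12)/128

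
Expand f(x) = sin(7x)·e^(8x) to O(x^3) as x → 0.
7*x + 56*x**2 + O(x**3)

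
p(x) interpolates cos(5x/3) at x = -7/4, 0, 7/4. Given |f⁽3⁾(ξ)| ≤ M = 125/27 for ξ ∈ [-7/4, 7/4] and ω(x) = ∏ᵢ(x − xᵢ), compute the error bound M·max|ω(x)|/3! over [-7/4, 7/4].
42875*sqrt(3)/46656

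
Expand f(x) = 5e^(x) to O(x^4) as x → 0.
5 + 5*x + 5*x**2/2 + 5*x**3/6 + O(x**4)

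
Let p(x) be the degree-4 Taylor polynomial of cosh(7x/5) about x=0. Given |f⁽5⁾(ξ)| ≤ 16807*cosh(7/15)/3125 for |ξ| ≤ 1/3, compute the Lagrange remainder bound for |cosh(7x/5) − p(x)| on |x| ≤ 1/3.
16807*cosh(7/15)/91125000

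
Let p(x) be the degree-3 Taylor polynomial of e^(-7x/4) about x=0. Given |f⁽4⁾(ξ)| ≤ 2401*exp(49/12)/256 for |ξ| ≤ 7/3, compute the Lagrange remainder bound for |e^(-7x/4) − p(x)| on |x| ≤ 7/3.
5764801*exp(49/12)/497664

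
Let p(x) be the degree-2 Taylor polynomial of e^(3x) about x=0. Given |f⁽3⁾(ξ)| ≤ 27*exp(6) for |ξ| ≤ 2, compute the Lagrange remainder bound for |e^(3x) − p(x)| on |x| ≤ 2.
36*exp(6)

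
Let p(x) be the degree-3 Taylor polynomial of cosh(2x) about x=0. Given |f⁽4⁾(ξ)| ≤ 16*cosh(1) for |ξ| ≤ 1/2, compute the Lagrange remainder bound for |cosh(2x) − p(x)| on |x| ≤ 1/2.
cosh(1)/24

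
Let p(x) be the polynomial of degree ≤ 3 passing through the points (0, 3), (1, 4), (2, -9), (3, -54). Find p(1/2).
33/8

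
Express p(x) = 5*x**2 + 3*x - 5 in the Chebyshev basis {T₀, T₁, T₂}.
(-5/2)T₀ + (3)T₁ + (5/2)T₂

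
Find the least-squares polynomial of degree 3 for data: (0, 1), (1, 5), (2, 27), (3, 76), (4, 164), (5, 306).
11/14 + (23/28)x + (57/28)x² + (2)x³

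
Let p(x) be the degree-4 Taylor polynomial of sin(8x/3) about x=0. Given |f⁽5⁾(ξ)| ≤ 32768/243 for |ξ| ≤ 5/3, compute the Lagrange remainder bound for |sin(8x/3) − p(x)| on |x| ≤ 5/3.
2560000/177147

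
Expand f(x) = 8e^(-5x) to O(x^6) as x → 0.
8 - 40*x + 100*x**2 - 500*x**3/3 + 625*x**4/3 - 625*x**5/3 + O(x**6)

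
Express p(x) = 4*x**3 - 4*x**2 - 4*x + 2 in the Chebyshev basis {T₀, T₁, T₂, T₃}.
-T₁ + (-2)T₂ + T₃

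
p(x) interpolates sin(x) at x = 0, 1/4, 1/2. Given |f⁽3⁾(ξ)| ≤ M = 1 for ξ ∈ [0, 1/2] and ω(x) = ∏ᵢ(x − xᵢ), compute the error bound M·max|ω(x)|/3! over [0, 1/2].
sqrt(3)/1728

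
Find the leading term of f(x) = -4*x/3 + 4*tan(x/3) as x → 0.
4*x**3/81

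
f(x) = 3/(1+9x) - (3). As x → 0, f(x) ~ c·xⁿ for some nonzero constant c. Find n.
1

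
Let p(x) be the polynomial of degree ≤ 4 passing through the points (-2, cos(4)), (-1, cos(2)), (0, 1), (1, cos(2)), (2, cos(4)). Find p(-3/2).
-35/64 + 21*cos(2)/16 + 15*cos(4)/64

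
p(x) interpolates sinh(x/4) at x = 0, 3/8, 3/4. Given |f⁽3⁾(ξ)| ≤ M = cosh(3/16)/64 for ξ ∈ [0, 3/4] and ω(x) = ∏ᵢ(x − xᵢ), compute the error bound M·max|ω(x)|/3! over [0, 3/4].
sqrt(3)*cosh(3/16)/32768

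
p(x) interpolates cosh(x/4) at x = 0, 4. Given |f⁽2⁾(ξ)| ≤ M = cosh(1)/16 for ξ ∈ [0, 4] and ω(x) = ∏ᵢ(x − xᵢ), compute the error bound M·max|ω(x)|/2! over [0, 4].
cosh(1)/8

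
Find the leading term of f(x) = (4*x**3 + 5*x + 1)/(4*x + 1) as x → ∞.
x**2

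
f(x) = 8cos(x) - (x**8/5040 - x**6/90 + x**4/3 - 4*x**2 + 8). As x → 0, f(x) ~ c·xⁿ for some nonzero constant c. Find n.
10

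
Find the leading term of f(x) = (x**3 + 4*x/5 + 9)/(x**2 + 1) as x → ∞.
x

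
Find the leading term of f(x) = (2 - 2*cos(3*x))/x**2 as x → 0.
9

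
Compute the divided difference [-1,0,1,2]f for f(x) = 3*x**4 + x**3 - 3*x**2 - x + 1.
7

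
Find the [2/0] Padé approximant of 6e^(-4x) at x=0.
48*x**2 - 24*x + 6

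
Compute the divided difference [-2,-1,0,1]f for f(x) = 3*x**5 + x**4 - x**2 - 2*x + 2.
13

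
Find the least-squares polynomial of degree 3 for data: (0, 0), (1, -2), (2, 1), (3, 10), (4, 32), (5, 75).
-17/63 + (-67/378)x + (-59/36)x² + (101/108)x³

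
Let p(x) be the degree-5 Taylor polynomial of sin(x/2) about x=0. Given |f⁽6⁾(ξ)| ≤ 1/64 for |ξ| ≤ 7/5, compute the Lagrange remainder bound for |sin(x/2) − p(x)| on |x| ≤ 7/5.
117649/720000000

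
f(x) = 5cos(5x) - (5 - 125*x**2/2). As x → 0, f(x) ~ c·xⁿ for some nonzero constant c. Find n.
4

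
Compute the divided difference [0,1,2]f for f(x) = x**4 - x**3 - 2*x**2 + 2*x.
2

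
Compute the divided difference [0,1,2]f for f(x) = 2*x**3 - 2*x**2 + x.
4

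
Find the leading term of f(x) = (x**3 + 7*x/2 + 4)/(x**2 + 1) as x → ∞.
x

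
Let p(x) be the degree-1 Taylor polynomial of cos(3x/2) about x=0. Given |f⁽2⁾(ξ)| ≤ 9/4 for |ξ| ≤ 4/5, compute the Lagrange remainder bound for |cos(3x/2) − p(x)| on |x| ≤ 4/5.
18/25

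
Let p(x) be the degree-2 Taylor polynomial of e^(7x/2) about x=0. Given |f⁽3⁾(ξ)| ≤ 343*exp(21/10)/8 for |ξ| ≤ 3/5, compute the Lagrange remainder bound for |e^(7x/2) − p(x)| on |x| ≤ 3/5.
3087*exp(21/10)/2000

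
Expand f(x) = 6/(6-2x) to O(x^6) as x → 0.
1 + x/3 + x**2/9 + x**3/27 + x**4/81 + x**5/243 + O(x**6)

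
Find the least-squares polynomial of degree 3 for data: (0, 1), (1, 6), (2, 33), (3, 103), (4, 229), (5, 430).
71/63 + (-358/189)x + (218/63)x² + (76/27)x³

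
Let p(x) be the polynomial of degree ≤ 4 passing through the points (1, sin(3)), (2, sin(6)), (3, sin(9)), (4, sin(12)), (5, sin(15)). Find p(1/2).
35*sin(15)/128 + 315*sin(3)/128 - 45*sin(12)/32 - 105*sin(6)/32 + 189*sin(9)/64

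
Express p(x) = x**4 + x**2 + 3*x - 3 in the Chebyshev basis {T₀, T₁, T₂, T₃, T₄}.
(-17/8)T₀ + (3)T₁ + T₂ + (1/8)T₄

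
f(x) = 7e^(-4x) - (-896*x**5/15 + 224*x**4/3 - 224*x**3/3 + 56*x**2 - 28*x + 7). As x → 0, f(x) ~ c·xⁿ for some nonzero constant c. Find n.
6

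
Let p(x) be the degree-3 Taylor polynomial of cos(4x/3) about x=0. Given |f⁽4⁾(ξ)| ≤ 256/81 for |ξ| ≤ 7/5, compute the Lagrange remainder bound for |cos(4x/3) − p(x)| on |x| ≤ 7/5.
76832/151875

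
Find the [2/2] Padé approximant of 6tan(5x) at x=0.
30*x/(1 - 25*x**2/3)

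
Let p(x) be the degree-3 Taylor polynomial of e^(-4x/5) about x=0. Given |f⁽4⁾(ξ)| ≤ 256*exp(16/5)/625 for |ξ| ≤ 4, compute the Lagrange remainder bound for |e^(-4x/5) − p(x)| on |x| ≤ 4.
8192*exp(16/5)/1875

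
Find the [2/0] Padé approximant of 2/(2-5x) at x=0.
25*x**2/4 + 5*x/2 + 1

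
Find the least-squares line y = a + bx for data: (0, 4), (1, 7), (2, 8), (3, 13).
a = 19/5, b = 14/5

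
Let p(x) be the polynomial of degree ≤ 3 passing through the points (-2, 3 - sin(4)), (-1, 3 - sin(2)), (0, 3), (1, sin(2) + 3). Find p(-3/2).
-7*sin(2)/8 - 5*sin(4)/16 + 3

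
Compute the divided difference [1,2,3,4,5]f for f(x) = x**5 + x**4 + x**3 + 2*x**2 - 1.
16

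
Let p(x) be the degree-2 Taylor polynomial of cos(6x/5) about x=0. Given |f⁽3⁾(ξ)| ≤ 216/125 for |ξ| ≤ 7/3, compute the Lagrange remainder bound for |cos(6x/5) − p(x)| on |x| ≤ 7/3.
1372/375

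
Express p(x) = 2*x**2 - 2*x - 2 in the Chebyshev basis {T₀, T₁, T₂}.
-T₀ + (-2)T₁ + T₂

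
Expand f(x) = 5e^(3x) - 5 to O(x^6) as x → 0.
15*x + 45*x**2/2 + 45*x**3/2 + 135*x**4/8 + 81*x**5/8 + O(x**6)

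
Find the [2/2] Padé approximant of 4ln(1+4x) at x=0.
16*x*(2*x + 1)/(8*x**2/3 + 4*x + 1)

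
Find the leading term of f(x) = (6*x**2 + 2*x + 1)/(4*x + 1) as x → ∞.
3*x/2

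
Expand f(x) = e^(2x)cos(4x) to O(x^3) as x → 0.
1 + 2*x - 6*x**2 + O(x**3)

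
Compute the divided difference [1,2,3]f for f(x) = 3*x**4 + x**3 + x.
81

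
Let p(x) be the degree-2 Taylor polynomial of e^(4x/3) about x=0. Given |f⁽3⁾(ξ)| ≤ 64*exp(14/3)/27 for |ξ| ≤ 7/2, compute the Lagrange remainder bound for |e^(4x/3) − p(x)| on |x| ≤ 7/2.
1372*exp(14/3)/81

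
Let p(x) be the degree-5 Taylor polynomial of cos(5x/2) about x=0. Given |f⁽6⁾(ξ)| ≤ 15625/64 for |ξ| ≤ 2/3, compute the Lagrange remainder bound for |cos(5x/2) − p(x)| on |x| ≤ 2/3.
3125/104976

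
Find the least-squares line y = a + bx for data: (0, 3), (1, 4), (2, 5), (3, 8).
a = 13/5, b = 8/5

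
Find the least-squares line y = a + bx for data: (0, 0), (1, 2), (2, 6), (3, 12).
a = -1, b = 4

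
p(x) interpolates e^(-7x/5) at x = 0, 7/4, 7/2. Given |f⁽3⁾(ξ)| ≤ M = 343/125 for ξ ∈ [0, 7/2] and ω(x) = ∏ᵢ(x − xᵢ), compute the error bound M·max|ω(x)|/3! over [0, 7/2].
117649*sqrt(3)/216000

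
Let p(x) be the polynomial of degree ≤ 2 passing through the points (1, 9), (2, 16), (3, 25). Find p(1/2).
25/4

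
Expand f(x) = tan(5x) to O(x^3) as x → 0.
5*x + O(x**3)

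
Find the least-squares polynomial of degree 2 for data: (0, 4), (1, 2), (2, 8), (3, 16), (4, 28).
122/35 + (-83/35)x + (15/7)x²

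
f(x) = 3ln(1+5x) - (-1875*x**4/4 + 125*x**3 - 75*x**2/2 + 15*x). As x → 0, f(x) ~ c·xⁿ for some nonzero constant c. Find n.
5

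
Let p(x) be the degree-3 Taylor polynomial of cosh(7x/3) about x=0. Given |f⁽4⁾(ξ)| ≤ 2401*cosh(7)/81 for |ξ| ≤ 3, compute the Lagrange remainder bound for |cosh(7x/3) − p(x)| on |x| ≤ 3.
2401*cosh(7)/24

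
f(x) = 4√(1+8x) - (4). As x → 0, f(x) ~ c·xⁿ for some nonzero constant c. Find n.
1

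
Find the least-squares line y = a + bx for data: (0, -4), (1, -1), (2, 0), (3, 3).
a = -19/5, b = 11/5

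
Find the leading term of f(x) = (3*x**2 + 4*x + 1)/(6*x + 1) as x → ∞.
x/2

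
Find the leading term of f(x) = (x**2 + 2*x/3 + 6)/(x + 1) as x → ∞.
x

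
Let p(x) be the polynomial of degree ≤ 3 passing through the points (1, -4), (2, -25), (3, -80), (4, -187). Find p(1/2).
-5/8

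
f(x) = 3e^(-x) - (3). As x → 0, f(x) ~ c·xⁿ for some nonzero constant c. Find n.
1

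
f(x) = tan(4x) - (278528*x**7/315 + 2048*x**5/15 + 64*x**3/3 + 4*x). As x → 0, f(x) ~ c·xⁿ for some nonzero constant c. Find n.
9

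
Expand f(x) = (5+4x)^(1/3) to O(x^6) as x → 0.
5**(1/3) + 4*5**(1/3)*x/15 - 16*5**(1/3)*x**2/225 + 64*5**(1/3)*x**3/2025 - 512*5**(1/3)*x**4/30375 + 22528*5**(1/3)*x**5/2278125 + O(x**6)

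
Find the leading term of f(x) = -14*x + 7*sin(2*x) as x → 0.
-28*x**3/3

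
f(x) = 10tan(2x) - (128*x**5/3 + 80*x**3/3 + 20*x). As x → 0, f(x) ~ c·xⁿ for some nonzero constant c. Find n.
7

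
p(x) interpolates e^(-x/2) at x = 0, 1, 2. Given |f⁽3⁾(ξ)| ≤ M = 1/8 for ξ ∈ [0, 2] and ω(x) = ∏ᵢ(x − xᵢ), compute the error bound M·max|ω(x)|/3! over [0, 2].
sqrt(3)/216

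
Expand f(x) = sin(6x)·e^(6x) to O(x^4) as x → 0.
6*x + 36*x**2 + 72*x**3 + O(x**4)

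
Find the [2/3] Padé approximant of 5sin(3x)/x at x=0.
(15 - 63*x**2/4)/(9*x**2/20 + 1)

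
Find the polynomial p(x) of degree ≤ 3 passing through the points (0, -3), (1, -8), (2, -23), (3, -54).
-x**3 - 2*x**2 - 2*x - 3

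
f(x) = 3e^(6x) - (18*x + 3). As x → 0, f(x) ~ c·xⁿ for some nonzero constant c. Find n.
2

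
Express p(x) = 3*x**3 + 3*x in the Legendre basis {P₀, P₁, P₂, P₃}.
(24/5)P₁ + (6/5)P₃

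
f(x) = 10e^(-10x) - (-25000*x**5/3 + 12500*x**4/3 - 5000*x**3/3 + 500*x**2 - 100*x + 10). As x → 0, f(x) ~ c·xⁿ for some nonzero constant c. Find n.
6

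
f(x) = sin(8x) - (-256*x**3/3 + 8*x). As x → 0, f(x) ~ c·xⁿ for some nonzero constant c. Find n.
5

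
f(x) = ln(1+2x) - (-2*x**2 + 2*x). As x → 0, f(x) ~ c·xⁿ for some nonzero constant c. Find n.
3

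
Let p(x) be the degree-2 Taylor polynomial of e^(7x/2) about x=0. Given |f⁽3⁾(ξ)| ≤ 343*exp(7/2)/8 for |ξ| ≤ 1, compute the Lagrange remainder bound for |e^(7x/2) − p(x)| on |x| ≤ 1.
343*exp(7/2)/48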